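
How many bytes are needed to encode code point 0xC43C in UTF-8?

3

U+C43C = 0xC43C. UTF-8 uses 1 byte below 0x80, 2 below 0x800, 3 below 0x10000, 4 up to 0x10FFFF. 0xC43C is in U+0800–U+FFFF → 3 bytes.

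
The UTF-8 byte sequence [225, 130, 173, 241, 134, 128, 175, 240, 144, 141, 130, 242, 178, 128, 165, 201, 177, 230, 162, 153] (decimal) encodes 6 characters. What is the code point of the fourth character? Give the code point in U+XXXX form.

Offset 0: leading byte 0xE1 = 11100001 → 3-byte char #1 = E1 82 AD.
Offset 3: leading byte 0xF1 = 11110001 → 4-byte char #2 = F1 86 80 AF.
Offset 7: leading byte 0xF0 = 11110000 → 4-byte char #3 = F0 90 8D 82.
Offset 11: leading byte 0xF2 = 11110010 → 4-byte char #4 = F2 B2 80 A5.
Leading byte 0xF2 = 11110010 matches 11110xxx → 4-byte sequence.
Byte 1: 0xF2 = 11110010, payload 010 (3 bits).
Byte 2: 0xB2 = 10110010 (10xxxxxx ✓), payload 110010.
Byte 3: 0x80 = 10000000 (10xxxxxx ✓), payload 000000.
Byte 4: 0xA5 = 10100101 (10xxxxxx ✓), payload 100101.
Concatenate: 010110010000000100101 = 0xB2025 (21 bits → U+B2025).

U+B2025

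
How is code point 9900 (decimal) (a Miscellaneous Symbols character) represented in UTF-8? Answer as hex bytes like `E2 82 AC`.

E2 9A AC

U+26AC = 0x26AC = 9900 decimal. In range U+0800–U+FFFF → 3-byte form: 1110xxxx 10xxxxxx 10xxxxxx.
Binary (16 bits): 0010011010101100.
Split 4+6+6: 0010 | 011010 | 101100.
Byte 1: 11100010 = 0xE2.
Byte 2: 10011010 = 0x9A.
Byte 3: 10101100 = 0xAC.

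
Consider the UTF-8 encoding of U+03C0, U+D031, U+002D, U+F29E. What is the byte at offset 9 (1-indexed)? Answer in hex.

0x9E

1-indexed offset 9 is 0-indexed offset 8.
U+03C0 → 2-byte form CF 80 at offsets 0–1.
U+D031 → 3-byte form ED 80 B1 at offsets 2–4.
U+002D → 1-byte form 2D at offsets 5–5.
U+F29E → 3-byte form EF 8A 9E at offsets 6–8.
Offset 8 falls in char 4's range; it's byte 3 of EF 8A 9E = 0x9E.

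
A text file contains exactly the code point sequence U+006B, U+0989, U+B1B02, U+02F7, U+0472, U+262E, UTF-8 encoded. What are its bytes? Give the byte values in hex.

U+006B: 1-byte form → 6B.
U+0989: 3-byte form → E0 A6 89.
U+B1B02: 4-byte form → F2 B1 AC 82.
U+02F7: 2-byte form → CB B7.
U+0472: 2-byte form → D1 B2.
U+262E: 3-byte form → E2 98 AE.
Concatenated (15 bytes): 6B E0 A6 89 F2 B1 AC 82 CB B7 D1 B2 E2 98 AE.

6B E0 A6 89 F2 B1 AC 82 CB B7 D1 B2 E2 98 AE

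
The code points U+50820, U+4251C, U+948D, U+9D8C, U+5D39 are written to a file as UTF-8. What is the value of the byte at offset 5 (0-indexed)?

U+50820 → 4-byte form F1 90 A0 A0 at offsets 0–3.
U+4251C → 4-byte form F1 82 94 9C at offsets 4–7.
Offset 5 falls in char 2's range; it's byte 2 of F1 82 94 9C = 0x82.

0x82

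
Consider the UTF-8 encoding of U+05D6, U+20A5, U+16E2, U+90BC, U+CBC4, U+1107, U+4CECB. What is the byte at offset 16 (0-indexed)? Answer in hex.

0x87

U+05D6 → 2-byte form D7 96 at offsets 0–1.
U+20A5 → 3-byte form E2 82 A5 at offsets 2–4.
U+16E2 → 3-byte form E1 9B A2 at offsets 5–7.
U+90BC → 3-byte form E9 82 BC at offsets 8–10.
U+CBC4 → 3-byte form EC AF 84 at offsets 11–13.
U+1107 → 3-byte form E1 84 87 at offsets 14–16.
Offset 16 falls in char 6's range; it's byte 3 of E1 84 87 = 0x87.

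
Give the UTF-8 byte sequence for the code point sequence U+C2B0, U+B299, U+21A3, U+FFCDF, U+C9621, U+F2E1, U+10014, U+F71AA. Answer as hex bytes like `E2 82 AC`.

U+C2B0: 3-byte form → EC 8A B0.
U+B299: 3-byte form → EB 8A 99.
U+21A3: 3-byte form → E2 86 A3.
U+FFCDF: 4-byte form → F3 BF B3 9F.
U+C9621: 4-byte form → F3 89 98 A1.
U+F2E1: 3-byte form → EF 8B A1.
U+10014: 4-byte form → F0 90 80 94.
U+F71AA: 4-byte form → F3 B7 86 AA.
Concatenated (28 bytes): EC 8A B0 EB 8A 99 E2 86 A3 F3 BF B3 9F F3 89 98 A1 EF 8B A1 F0 90 80 94 F3 B7 86 AA.

EC 8A B0 EB 8A 99 E2 86 A3 F3 BF B3 9F F3 89 98 A1 EF 8B A1 F0 90 80 94 F3 B7 86 AA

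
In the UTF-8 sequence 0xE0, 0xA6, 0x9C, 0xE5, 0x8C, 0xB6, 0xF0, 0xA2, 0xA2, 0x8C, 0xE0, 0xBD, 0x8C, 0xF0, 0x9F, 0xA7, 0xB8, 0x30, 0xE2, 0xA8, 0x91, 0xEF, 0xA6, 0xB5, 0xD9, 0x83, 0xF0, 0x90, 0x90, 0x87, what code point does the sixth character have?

U+0030

Offset 0: leading byte 0xE0 = 11100000 → 3-byte char #1 = E0 A6 9C.
Offset 3: leading byte 0xE5 = 11100101 → 3-byte char #2 = E5 8C B6.
Offset 6: leading byte 0xF0 = 11110000 → 4-byte char #3 = F0 A2 A2 8C.
Offset 10: leading byte 0xE0 = 11100000 → 3-byte char #4 = E0 BD 8C.
Offset 13: leading byte 0xF0 = 11110000 → 4-byte char #5 = F0 9F A7 B8.
Offset 17: leading byte 0x30 = 00110000 → 1-byte char #6 = 30.
Leading byte 0x30 = 00110000 matches 0xxxxxxx → 1-byte sequence.
Byte 1: 0x30 = 00110000, payload 0110000 (7 bits).
Concatenate: 0110000 = 0x30 (7 bits → U+0030).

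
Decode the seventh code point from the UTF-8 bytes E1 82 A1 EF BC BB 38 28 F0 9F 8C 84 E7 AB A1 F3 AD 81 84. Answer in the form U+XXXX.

Offset 0: leading byte 0xE1 = 11100001 → 3-byte char #1 = E1 82 A1.
Offset 3: leading byte 0xEF = 11101111 → 3-byte char #2 = EF BC BB.
Offset 6: leading byte 0x38 = 00111000 → 1-byte char #3 = 38.
Offset 7: leading byte 0x28 = 00101000 → 1-byte char #4 = 28.
Offset 8: leading byte 0xF0 = 11110000 → 4-byte char #5 = F0 9F 8C 84.
Offset 12: leading byte 0xE7 = 11100111 → 3-byte char #6 = E7 AB A1.
Offset 15: leading byte 0xF3 = 11110011 → 4-byte char #7 = F3 AD 81 84.
Leading byte 0xF3 = 11110011 matches 11110xxx → 4-byte sequence.
Byte 1: 0xF3 = 11110011, payload 011 (3 bits).
Byte 2: 0xAD = 10101101 (10xxxxxx ✓), payload 101101.
Byte 3: 0x81 = 10000001 (10xxxxxx ✓), payload 000001.
Byte 4: 0x84 = 10000100 (10xxxxxx ✓), payload 000100.
Concatenate: 011101101000001000100 = 0xED044 (21 bits → U+ED044).

U+ED044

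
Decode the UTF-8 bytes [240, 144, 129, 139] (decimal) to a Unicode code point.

Leading byte 0xF0 = 11110000 matches 11110xxx → 4-byte sequence.
Byte 1: 0xF0 = 11110000, payload 000 (3 bits).
Byte 2: 0x90 = 10010000 (10xxxxxx ✓), payload 010000.
Byte 3: 0x81 = 10000001 (10xxxxxx ✓), payload 000001.
Byte 4: 0x8B = 10001011 (10xxxxxx ✓), payload 001011.
Concatenate: 000010000000001001011 = 0x1004B (21 bits → U+1004B).

U+1004B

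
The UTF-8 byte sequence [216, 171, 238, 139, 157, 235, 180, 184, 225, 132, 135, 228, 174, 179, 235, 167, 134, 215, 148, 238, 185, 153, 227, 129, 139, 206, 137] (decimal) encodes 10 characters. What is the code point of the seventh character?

Offset 0: leading byte 0xD8 = 11011000 → 2-byte char #1 = D8 AB.
Offset 2: leading byte 0xEE = 11101110 → 3-byte char #2 = EE 8B 9D.
Offset 5: leading byte 0xEB = 11101011 → 3-byte char #3 = EB B4 B8.
Offset 8: leading byte 0xE1 = 11100001 → 3-byte char #4 = E1 84 87.
Offset 11: leading byte 0xE4 = 11100100 → 3-byte char #5 = E4 AE B3.
Offset 14: leading byte 0xEB = 11101011 → 3-byte char #6 = EB A7 86.
Offset 17: leading byte 0xD7 = 11010111 → 2-byte char #7 = D7 94.
Leading byte 0xD7 = 11010111 matches 110xxxxx → 2-byte sequence.
Byte 1: 0xD7 = 11010111, payload 10111 (5 bits).
Byte 2: 0x94 = 10010100 (10xxxxxx ✓), payload 010100.
Concatenate: 10111010100 = 0x5D4 (11 bits → U+05D4).

U+05D4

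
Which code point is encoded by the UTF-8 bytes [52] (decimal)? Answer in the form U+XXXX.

U+0034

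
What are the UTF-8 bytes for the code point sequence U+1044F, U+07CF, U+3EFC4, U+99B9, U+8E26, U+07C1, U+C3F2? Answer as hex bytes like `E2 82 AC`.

F0 90 91 8F DF 8F F0 BE BF 84 E9 A6 B9 E8 B8 A6 DF 81 EC 8F B2

U+1044F: 4-byte form → F0 90 91 8F.
U+07CF: 2-byte form → DF 8F.
U+3EFC4: 4-byte form → F0 BE BF 84.
U+99B9: 3-byte form → E9 A6 B9.
U+8E26: 3-byte form → E8 B8 A6.
U+07C1: 2-byte form → DF 81.
U+C3F2: 3-byte form → EC 8F B2.
Concatenated (21 bytes): F0 90 91 8F DF 8F F0 BE BF 84 E9 A6 B9 E8 B8 A6 DF 81 EC 8F B2.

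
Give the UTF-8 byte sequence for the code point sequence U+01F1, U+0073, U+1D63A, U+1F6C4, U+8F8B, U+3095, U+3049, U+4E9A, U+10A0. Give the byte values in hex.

U+01F1: 2-byte form → C7 B1.
U+0073: 1-byte form → 73.
U+1D63A: 4-byte form → F0 9D 98 BA.
U+1F6C4: 4-byte form → F0 9F 9B 84.
U+8F8B: 3-byte form → E8 BE 8B.
U+3095: 3-byte form → E3 82 95.
U+3049: 3-byte form → E3 81 89.
U+4E9A: 3-byte form → E4 BA 9A.
U+10A0: 3-byte form → E1 82 A0.
Concatenated (26 bytes): C7 B1 73 F0 9D 98 BA F0 9F 9B 84 E8 BE 8B E3 82 95 E3 81 89 E4 BA 9A E1 82 A0.

C7 B1 73 F0 9D 98 BA F0 9F 9B 84 E8 BE 8B E3 82 95 E3 81 89 E4 BA 9A E1 82 A0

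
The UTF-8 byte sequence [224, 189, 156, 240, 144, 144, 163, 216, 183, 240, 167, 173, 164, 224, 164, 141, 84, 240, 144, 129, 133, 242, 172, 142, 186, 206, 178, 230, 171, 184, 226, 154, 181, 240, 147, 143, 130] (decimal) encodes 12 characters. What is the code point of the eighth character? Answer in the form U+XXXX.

U+AC3BA

Offset 0: leading byte 0xE0 = 11100000 → 3-byte char #1 = E0 BD 9C.
Offset 3: leading byte 0xF0 = 11110000 → 4-byte char #2 = F0 90 90 A3.
Offset 7: leading byte 0xD8 = 11011000 → 2-byte char #3 = D8 B7.
Offset 9: leading byte 0xF0 = 11110000 → 4-byte char #4 = F0 A7 AD A4.
Offset 13: leading byte 0xE0 = 11100000 → 3-byte char #5 = E0 A4 8D.
Offset 16: leading byte 0x54 = 01010100 → 1-byte char #6 = 54.
Offset 17: leading byte 0xF0 = 11110000 → 4-byte char #7 = F0 90 81 85.
Offset 21: leading byte 0xF2 = 11110010 → 4-byte char #8 = F2 AC 8E BA.
Leading byte 0xF2 = 11110010 matches 11110xxx → 4-byte sequence.
Byte 1: 0xF2 = 11110010, payload 010 (3 bits).
Byte 2: 0xAC = 10101100 (10xxxxxx ✓), payload 101100.
Byte 3: 0x8E = 10001110 (10xxxxxx ✓), payload 001110.
Byte 4: 0xBA = 10111010 (10xxxxxx ✓), payload 111010.
Concatenate: 010101100001110111010 = 0xAC3BA (21 bits → U+AC3BA).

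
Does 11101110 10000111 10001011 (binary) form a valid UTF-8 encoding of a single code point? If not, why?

Leading byte 0xEE = 11101110 → 3-byte form.
Continuation bytes 0x87=10000111, 0x8B=10001011 all match 10xxxxxx.
Decoded value 0xE1CB is ≥ 0x800 (shortest form) and not a surrogate.

valid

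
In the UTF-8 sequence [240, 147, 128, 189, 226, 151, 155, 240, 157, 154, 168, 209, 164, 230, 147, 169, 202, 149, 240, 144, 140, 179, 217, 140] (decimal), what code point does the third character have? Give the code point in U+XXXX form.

U+1D6A8

Offset 0: leading byte 0xF0 = 11110000 → 4-byte char #1 = F0 93 80 BD.
Offset 4: leading byte 0xE2 = 11100010 → 3-byte char #2 = E2 97 9B.
Offset 7: leading byte 0xF0 = 11110000 → 4-byte char #3 = F0 9D 9A A8.
Leading byte 0xF0 = 11110000 matches 11110xxx → 4-byte sequence.
Byte 1: 0xF0 = 11110000, payload 000 (3 bits).
Byte 2: 0x9D = 10011101 (10xxxxxx ✓), payload 011101.
Byte 3: 0x9A = 10011010 (10xxxxxx ✓), payload 011010.
Byte 4: 0xA8 = 10101000 (10xxxxxx ✓), payload 101000.
Concatenate: 000011101011010101000 = 0x1D6A8 (21 bits → U+1D6A8).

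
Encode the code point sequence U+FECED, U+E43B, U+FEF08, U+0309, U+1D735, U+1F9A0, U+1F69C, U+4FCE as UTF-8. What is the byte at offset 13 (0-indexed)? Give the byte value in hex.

0xF0

U+FECED → 4-byte form F3 BE B3 AD at offsets 0–3.
U+E43B → 3-byte form EE 90 BB at offsets 4–6.
U+FEF08 → 4-byte form F3 BE BC 88 at offsets 7–10.
U+0309 → 2-byte form CC 89 at offsets 11–12.
U+1D735 → 4-byte form F0 9D 9C B5 at offsets 13–16.
Offset 13 falls in char 5's range; it's byte 1 of F0 9D 9C B5 = 0xF0.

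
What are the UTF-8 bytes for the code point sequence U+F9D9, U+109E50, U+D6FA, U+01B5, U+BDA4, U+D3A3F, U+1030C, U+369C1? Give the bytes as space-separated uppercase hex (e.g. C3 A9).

U+F9D9: 3-byte form → EF A7 99.
U+109E50: 4-byte form → F4 89 B9 90.
U+D6FA: 3-byte form → ED 9B BA.
U+01B5: 2-byte form → C6 B5.
U+BDA4: 3-byte form → EB B6 A4.
U+D3A3F: 4-byte form → F3 93 A8 BF.
U+1030C: 4-byte form → F0 90 8C 8C.
U+369C1: 4-byte form → F0 B6 A7 81.
Concatenated (27 bytes): EF A7 99 F4 89 B9 90 ED 9B BA C6 B5 EB B6 A4 F3 93 A8 BF F0 90 8C 8C F0 B6 A7 81.

EF A7 99 F4 89 B9 90 ED 9B BA C6 B5 EB B6 A4 F3 93 A8 BF F0 90 8C 8C F0 B6 A7 81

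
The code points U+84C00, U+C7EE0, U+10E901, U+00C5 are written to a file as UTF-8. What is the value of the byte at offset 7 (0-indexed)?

U+84C00 → 4-byte form F2 84 B0 80 at offsets 0–3.
U+C7EE0 → 4-byte form F3 87 BB A0 at offsets 4–7.
Offset 7 falls in char 2's range; it's byte 4 of F3 87 BB A0 = 0xA0.

0xA0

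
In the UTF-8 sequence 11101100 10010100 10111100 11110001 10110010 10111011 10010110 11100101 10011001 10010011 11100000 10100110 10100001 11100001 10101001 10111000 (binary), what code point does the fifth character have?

Offset 0: leading byte 0xEC = 11101100 → 3-byte char #1 = EC 94 BC.
Offset 3: leading byte 0xF1 = 11110001 → 4-byte char #2 = F1 B2 BB 96.
Offset 7: leading byte 0xE5 = 11100101 → 3-byte char #3 = E5 99 93.
Offset 10: leading byte 0xE0 = 11100000 → 3-byte char #4 = E0 A6 A1.
Offset 13: leading byte 0xE1 = 11100001 → 3-byte char #5 = E1 A9 B8.
Leading byte 0xE1 = 11100001 matches 1110xxxx → 3-byte sequence.
Byte 1: 0xE1 = 11100001, payload 0001 (4 bits).
Byte 2: 0xA9 = 10101001 (10xxxxxx ✓), payload 101001.
Byte 3: 0xB8 = 10111000 (10xxxxxx ✓), payload 111000.
Concatenate: 0001101001111000 = 0x1A78 (16 bits → U+1A78).

U+1A78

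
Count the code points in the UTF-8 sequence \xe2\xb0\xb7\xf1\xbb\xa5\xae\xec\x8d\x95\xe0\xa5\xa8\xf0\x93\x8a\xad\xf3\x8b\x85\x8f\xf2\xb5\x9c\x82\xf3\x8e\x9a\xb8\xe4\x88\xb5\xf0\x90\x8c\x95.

10

Byte at offset 0: 0xE2 = 11100010 → 3-byte char (#1). Advance 3.
Byte at offset 3: 0xF1 = 11110001 → 4-byte char (#2). Advance 4.
Byte at offset 7: 0xEC = 11101100 → 3-byte char (#3). Advance 3.
Byte at offset 10: 0xE0 = 11100000 → 3-byte char (#4). Advance 3.
Byte at offset 13: 0xF0 = 11110000 → 4-byte char (#5). Advance 4.
Byte at offset 17: 0xF3 = 11110011 → 4-byte char (#6). Advance 4.
Byte at offset 21: 0xF2 = 11110010 → 4-byte char (#7). Advance 4.
Byte at offset 25: 0xF3 = 11110011 → 4-byte char (#8). Advance 4.
Byte at offset 29: 0xE4 = 11100100 → 3-byte char (#9). Advance 3.
Byte at offset 32: 0xF0 = 11110000 → 4-byte char (#10). Advance 4.
Reached end at offset 36 after 10 code points.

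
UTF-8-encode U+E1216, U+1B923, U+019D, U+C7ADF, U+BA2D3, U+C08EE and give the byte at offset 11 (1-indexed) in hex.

1-indexed offset 11 is 0-indexed offset 10.
U+E1216 → 4-byte form F3 A1 88 96 at offsets 0–3.
U+1B923 → 4-byte form F0 9B A4 A3 at offsets 4–7.
U+019D → 2-byte form C6 9D at offsets 8–9.
U+C7ADF → 4-byte form F3 87 AB 9F at offsets 10–13.
Offset 10 falls in char 4's range; it's byte 1 of F3 87 AB 9F = 0xF3.

0xF3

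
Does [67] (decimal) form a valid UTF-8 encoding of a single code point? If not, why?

valid

Leading byte 0x43 = 01000011 → 1-byte form.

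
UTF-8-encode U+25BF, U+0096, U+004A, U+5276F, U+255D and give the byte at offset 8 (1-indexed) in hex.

0x92

1-indexed offset 8 is 0-indexed offset 7.
U+25BF → 3-byte form E2 96 BF at offsets 0–2.
U+0096 → 2-byte form C2 96 at offsets 3–4.
U+004A → 1-byte form 4A at offsets 5–5.
U+5276F → 4-byte form F1 92 9D AF at offsets 6–9.
Offset 7 falls in char 4's range; it's byte 2 of F1 92 9D AF = 0x92.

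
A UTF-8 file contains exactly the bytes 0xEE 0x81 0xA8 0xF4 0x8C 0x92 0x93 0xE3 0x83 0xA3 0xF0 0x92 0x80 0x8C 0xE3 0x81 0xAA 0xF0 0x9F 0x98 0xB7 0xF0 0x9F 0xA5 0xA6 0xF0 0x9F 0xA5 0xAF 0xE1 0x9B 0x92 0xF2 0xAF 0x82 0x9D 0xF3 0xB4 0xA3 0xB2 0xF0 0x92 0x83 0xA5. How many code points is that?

12

Byte at offset 0: 0xEE = 11101110 → 3-byte char (#1). Advance 3.
Byte at offset 3: 0xF4 = 11110100 → 4-byte char (#2). Advance 4.
Byte at offset 7: 0xE3 = 11100011 → 3-byte char (#3). Advance 3.
Byte at offset 10: 0xF0 = 11110000 → 4-byte char (#4). Advance 4.
Byte at offset 14: 0xE3 = 11100011 → 3-byte char (#5). Advance 3.
Byte at offset 17: 0xF0 = 11110000 → 4-byte char (#6). Advance 4.
Byte at offset 21: 0xF0 = 11110000 → 4-byte char (#7). Advance 4.
Byte at offset 25: 0xF0 = 11110000 → 4-byte char (#8). Advance 4.
Byte at offset 29: 0xE1 = 11100001 → 3-byte char (#9). Advance 3.
Byte at offset 32: 0xF2 = 11110010 → 4-byte char (#10). Advance 4.
Byte at offset 36: 0xF3 = 11110011 → 4-byte char (#11). Advance 4.
Byte at offset 40: 0xF0 = 11110000 → 4-byte char (#12). Advance 4.
Reached end at offset 44 after 12 code points.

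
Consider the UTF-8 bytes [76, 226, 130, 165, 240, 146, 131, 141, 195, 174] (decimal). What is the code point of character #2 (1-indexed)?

Offset 0: leading byte 0x4C = 01001100 → 1-byte char #1 = 4C.
Offset 1: leading byte 0xE2 = 11100010 → 3-byte char #2 = E2 82 A5.
Leading byte 0xE2 = 11100010 matches 1110xxxx → 3-byte sequence.
Byte 1: 0xE2 = 11100010, payload 0010 (4 bits).
Byte 2: 0x82 = 10000010 (10xxxxxx ✓), payload 000010.
Byte 3: 0xA5 = 10100101 (10xxxxxx ✓), payload 100101.
Concatenate: 0010000010100101 = 0x20A5 (16 bits → U+20A5).

U+20A5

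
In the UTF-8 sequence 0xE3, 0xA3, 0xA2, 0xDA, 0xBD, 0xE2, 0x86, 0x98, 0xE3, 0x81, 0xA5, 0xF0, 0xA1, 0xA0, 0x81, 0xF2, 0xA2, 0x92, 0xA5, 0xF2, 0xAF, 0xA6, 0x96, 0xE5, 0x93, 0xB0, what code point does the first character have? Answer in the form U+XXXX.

Offset 0: leading byte 0xE3 = 11100011 → 3-byte char #1 = E3 A3 A2.
Leading byte 0xE3 = 11100011 matches 1110xxxx → 3-byte sequence.
Byte 1: 0xE3 = 11100011, payload 0011 (4 bits).
Byte 2: 0xA3 = 10100011 (10xxxxxx ✓), payload 100011.
Byte 3: 0xA2 = 10100010 (10xxxxxx ✓), payload 100010.
Concatenate: 0011100011100010 = 0x38E2 (16 bits → U+38E2).

U+38E2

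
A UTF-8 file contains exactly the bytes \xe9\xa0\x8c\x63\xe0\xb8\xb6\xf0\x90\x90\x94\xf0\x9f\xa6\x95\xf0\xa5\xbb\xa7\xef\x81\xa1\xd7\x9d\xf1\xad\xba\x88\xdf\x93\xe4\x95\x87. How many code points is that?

Byte at offset 0: 0xE9 = 11101001 → 3-byte char (#1). Advance 3.
Byte at offset 3: 0x63 = 01100011 → 1-byte char (#2). Advance 1.
Byte at offset 4: 0xE0 = 11100000 → 3-byte char (#3). Advance 3.
Byte at offset 7: 0xF0 = 11110000 → 4-byte char (#4). Advance 4.
Byte at offset 11: 0xF0 = 11110000 → 4-byte char (#5). Advance 4.
Byte at offset 15: 0xF0 = 11110000 → 4-byte char (#6). Advance 4.
Byte at offset 19: 0xEF = 11101111 → 3-byte char (#7). Advance 3.
Byte at offset 22: 0xD7 = 11010111 → 2-byte char (#8). Advance 2.
Byte at offset 24: 0xF1 = 11110001 → 4-byte char (#9). Advance 4.
Byte at offset 28: 0xDF = 11011111 → 2-byte char (#10). Advance 2.
Byte at offset 30: 0xE4 = 11100100 → 3-byte char (#11). Advance 3.
Reached end at offset 33 after 11 code points.

11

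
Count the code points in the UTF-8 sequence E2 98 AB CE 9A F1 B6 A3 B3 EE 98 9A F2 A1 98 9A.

5

Byte at offset 0: 0xE2 = 11100010 → 3-byte char (#1). Advance 3.
Byte at offset 3: 0xCE = 11001110 → 2-byte char (#2). Advance 2.
Byte at offset 5: 0xF1 = 11110001 → 4-byte char (#3). Advance 4.
Byte at offset 9: 0xEE = 11101110 → 3-byte char (#4). Advance 3.
Byte at offset 12: 0xF2 = 11110010 → 4-byte char (#5). Advance 4.
Reached end at offset 16 after 5 code points.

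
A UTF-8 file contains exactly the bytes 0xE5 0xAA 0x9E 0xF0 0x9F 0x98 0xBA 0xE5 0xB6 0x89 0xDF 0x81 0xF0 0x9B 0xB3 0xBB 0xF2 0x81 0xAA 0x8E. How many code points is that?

6

Byte at offset 0: 0xE5 = 11100101 → 3-byte char (#1). Advance 3.
Byte at offset 3: 0xF0 = 11110000 → 4-byte char (#2). Advance 4.
Byte at offset 7: 0xE5 = 11100101 → 3-byte char (#3). Advance 3.
Byte at offset 10: 0xDF = 11011111 → 2-byte char (#4). Advance 2.
Byte at offset 12: 0xF0 = 11110000 → 4-byte char (#5). Advance 4.
Byte at offset 16: 0xF2 = 11110010 → 4-byte char (#6). Advance 4.
Reached end at offset 20 after 6 code points.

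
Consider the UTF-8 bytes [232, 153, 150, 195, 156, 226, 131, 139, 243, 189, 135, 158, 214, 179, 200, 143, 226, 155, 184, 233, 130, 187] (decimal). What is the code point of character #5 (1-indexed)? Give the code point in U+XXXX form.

U+05B3

Offset 0: leading byte 0xE8 = 11101000 → 3-byte char #1 = E8 99 96.
Offset 3: leading byte 0xC3 = 11000011 → 2-byte char #2 = C3 9C.
Offset 5: leading byte 0xE2 = 11100010 → 3-byte char #3 = E2 83 8B.
Offset 8: leading byte 0xF3 = 11110011 → 4-byte char #4 = F3 BD 87 9E.
Offset 12: leading byte 0xD6 = 11010110 → 2-byte char #5 = D6 B3.
Leading byte 0xD6 = 11010110 matches 110xxxxx → 2-byte sequence.
Byte 1: 0xD6 = 11010110, payload 10110 (5 bits).
Byte 2: 0xB3 = 10110011 (10xxxxxx ✓), payload 110011.
Concatenate: 10110110011 = 0x5B3 (11 bits → U+05B3).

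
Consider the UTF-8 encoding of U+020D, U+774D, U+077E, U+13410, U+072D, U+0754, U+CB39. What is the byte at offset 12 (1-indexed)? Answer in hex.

0xDC

1-indexed offset 12 is 0-indexed offset 11.
U+020D → 2-byte form C8 8D at offsets 0–1.
U+774D → 3-byte form E7 9D 8D at offsets 2–4.
U+077E → 2-byte form DD BE at offsets 5–6.
U+13410 → 4-byte form F0 93 90 90 at offsets 7–10.
U+072D → 2-byte form DC AD at offsets 11–12.
Offset 11 falls in char 5's range; it's byte 1 of DC AD = 0xDC.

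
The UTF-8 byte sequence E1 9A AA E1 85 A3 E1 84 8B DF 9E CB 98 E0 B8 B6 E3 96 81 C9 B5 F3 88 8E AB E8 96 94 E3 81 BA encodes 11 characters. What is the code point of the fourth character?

Offset 0: leading byte 0xE1 = 11100001 → 3-byte char #1 = E1 9A AA.
Offset 3: leading byte 0xE1 = 11100001 → 3-byte char #2 = E1 85 A3.
Offset 6: leading byte 0xE1 = 11100001 → 3-byte char #3 = E1 84 8B.
Offset 9: leading byte 0xDF = 11011111 → 2-byte char #4 = DF 9E.
Leading byte 0xDF = 11011111 matches 110xxxxx → 2-byte sequence.
Byte 1: 0xDF = 11011111, payload 11111 (5 bits).
Byte 2: 0x9E = 10011110 (10xxxxxx ✓), payload 011110.
Concatenate: 11111011110 = 0x7DE (11 bits → U+07DE).

U+07DE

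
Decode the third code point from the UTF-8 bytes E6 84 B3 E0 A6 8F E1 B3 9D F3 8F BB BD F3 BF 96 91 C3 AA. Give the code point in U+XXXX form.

Offset 0: leading byte 0xE6 = 11100110 → 3-byte char #1 = E6 84 B3.
Offset 3: leading byte 0xE0 = 11100000 → 3-byte char #2 = E0 A6 8F.
Offset 6: leading byte 0xE1 = 11100001 → 3-byte char #3 = E1 B3 9D.
Leading byte 0xE1 = 11100001 matches 1110xxxx → 3-byte sequence.
Byte 1: 0xE1 = 11100001, payload 0001 (4 bits).
Byte 2: 0xB3 = 10110011 (10xxxxxx ✓), payload 110011.
Byte 3: 0x9D = 10011101 (10xxxxxx ✓), payload 011101.
Concatenate: 0001110011011101 = 0x1CDD (16 bits → U+1CDD).

U+1CDD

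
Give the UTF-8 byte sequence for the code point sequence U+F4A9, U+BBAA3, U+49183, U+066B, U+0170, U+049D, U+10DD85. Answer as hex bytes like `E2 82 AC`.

EF 92 A9 F2 BB AA A3 F1 89 86 83 D9 AB C5 B0 D2 9D F4 8D B6 85

U+F4A9: 3-byte form → EF 92 A9.
U+BBAA3: 4-byte form → F2 BB AA A3.
U+49183: 4-byte form → F1 89 86 83.
U+066B: 2-byte form → D9 AB.
U+0170: 2-byte form → C5 B0.
U+049D: 2-byte form → D2 9D.
U+10DD85: 4-byte form → F4 8D B6 85.
Concatenated (21 bytes): EF 92 A9 F2 BB AA A3 F1 89 86 83 D9 AB C5 B0 D2 9D F4 8D B6 85.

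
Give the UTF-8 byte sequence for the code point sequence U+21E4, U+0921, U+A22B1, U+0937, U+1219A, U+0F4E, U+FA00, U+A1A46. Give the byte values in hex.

E2 87 A4 E0 A4 A1 F2 A2 8A B1 E0 A4 B7 F0 92 86 9A E0 BD 8E EF A8 80 F2 A1 A9 86

U+21E4: 3-byte form → E2 87 A4.
U+0921: 3-byte form → E0 A4 A1.
U+A22B1: 4-byte form → F2 A2 8A B1.
U+0937: 3-byte form → E0 A4 B7.
U+1219A: 4-byte form → F0 92 86 9A.
U+0F4E: 3-byte form → E0 BD 8E.
U+FA00: 3-byte form → EF A8 80.
U+A1A46: 4-byte form → F2 A1 A9 86.
Concatenated (27 bytes): E2 87 A4 E0 A4 A1 F2 A2 8A B1 E0 A4 B7 F0 92 86 9A E0 BD 8E EF A8 80 F2 A1 A9 86.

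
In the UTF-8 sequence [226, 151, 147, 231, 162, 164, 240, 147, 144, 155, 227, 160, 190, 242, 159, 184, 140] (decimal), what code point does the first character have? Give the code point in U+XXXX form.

U+25D3

Offset 0: leading byte 0xE2 = 11100010 → 3-byte char #1 = E2 97 93.
Leading byte 0xE2 = 11100010 matches 1110xxxx → 3-byte sequence.
Byte 1: 0xE2 = 11100010, payload 0010 (4 bits).
Byte 2: 0x97 = 10010111 (10xxxxxx ✓), payload 010111.
Byte 3: 0x93 = 10010011 (10xxxxxx ✓), payload 010011.
Concatenate: 0010010111010011 = 0x25D3 (16 bits → U+25D3).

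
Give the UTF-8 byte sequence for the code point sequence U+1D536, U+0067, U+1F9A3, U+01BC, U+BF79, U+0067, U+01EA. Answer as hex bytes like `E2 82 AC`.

F0 9D 94 B6 67 F0 9F A6 A3 C6 BC EB BD B9 67 C7 AA

U+1D536: 4-byte form → F0 9D 94 B6.
U+0067: 1-byte form → 67.
U+1F9A3: 4-byte form → F0 9F A6 A3.
U+01BC: 2-byte form → C6 BC.
U+BF79: 3-byte form → EB BD B9.
U+0067: 1-byte form → 67.
U+01EA: 2-byte form → C7 AA.
Concatenated (17 bytes): F0 9D 94 B6 67 F0 9F A6 A3 C6 BC EB BD B9 67 C7 AA.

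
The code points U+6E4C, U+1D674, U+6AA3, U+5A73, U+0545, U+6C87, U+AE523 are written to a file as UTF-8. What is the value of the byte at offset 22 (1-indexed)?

1-indexed offset 22 is 0-indexed offset 21.
U+6E4C → 3-byte form E6 B9 8C at offsets 0–2.
U+1D674 → 4-byte form F0 9D 99 B4 at offsets 3–6.
U+6AA3 → 3-byte form E6 AA A3 at offsets 7–9.
U+5A73 → 3-byte form E5 A9 B3 at offsets 10–12.
U+0545 → 2-byte form D5 85 at offsets 13–14.
U+6C87 → 3-byte form E6 B2 87 at offsets 15–17.
U+AE523 → 4-byte form F2 AE 94 A3 at offsets 18–21.
Offset 21 falls in char 7's range; it's byte 4 of F2 AE 94 A3 = 0xA3.

0xA3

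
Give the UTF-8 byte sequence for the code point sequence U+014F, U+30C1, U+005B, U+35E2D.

U+014F: 2-byte form → C5 8F.
U+30C1: 3-byte form → E3 83 81.
U+005B: 1-byte form → 5B.
U+35E2D: 4-byte form → F0 B5 B8 AD.
Concatenated (10 bytes): C5 8F E3 83 81 5B F0 B5 B8 AD.

C5 8F E3 83 81 5B F0 B5 B8 AD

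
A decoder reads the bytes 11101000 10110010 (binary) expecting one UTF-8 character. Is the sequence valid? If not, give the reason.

invalid (sequence truncated)

Leading byte 0xE8 = 11101000 → 3-byte form, but only 2 bytes are present.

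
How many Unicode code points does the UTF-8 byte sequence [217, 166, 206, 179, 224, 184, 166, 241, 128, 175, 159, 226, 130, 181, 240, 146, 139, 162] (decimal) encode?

6

Byte at offset 0: 0xD9 = 11011001 → 2-byte char (#1). Advance 2.
Byte at offset 2: 0xCE = 11001110 → 2-byte char (#2). Advance 2.
Byte at offset 4: 0xE0 = 11100000 → 3-byte char (#3). Advance 3.
Byte at offset 7: 0xF1 = 11110001 → 4-byte char (#4). Advance 4.
Byte at offset 11: 0xE2 = 11100010 → 3-byte char (#5). Advance 3.
Byte at offset 14: 0xF0 = 11110000 → 4-byte char (#6). Advance 4.
Reached end at offset 18 after 6 code points.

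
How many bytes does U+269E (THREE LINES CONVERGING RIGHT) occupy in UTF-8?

3

U+269E = 0x269E. UTF-8 uses 1 byte below 0x80, 2 below 0x800, 3 below 0x10000, 4 up to 0x10FFFF. 0x269E is in U+0800–U+FFFF → 3 bytes.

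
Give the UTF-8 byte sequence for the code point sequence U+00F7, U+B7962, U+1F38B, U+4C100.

C3 B7 F2 B7 A5 A2 F0 9F 8E 8B F1 8C 84 80

U+00F7: 2-byte form → C3 B7.
U+B7962: 4-byte form → F2 B7 A5 A2.
U+1F38B: 4-byte form → F0 9F 8E 8B.
U+4C100: 4-byte form → F1 8C 84 80.
Concatenated (14 bytes): C3 B7 F2 B7 A5 A2 F0 9F 8E 8B F1 8C 84 80.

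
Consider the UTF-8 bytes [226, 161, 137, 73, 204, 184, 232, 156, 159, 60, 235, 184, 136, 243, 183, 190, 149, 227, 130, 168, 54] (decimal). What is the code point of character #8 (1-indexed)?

Offset 0: leading byte 0xE2 = 11100010 → 3-byte char #1 = E2 A1 89.
Offset 3: leading byte 0x49 = 01001001 → 1-byte char #2 = 49.
Offset 4: leading byte 0xCC = 11001100 → 2-byte char #3 = CC B8.
Offset 6: leading byte 0xE8 = 11101000 → 3-byte char #4 = E8 9C 9F.
Offset 9: leading byte 0x3C = 00111100 → 1-byte char #5 = 3C.
Offset 10: leading byte 0xEB = 11101011 → 3-byte char #6 = EB B8 88.
Offset 13: leading byte 0xF3 = 11110011 → 4-byte char #7 = F3 B7 BE 95.
Offset 17: leading byte 0xE3 = 11100011 → 3-byte char #8 = E3 82 A8.
Leading byte 0xE3 = 11100011 matches 1110xxxx → 3-byte sequence.
Byte 1: 0xE3 = 11100011, payload 0011 (4 bits).
Byte 2: 0x82 = 10000010 (10xxxxxx ✓), payload 000010.
Byte 3: 0xA8 = 10101000 (10xxxxxx ✓), payload 101000.
Concatenate: 0011000010101000 = 0x30A8 (16 bits → U+30A8).

U+30A8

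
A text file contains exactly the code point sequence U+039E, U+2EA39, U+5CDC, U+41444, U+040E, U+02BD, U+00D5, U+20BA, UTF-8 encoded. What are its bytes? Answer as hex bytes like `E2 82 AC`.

U+039E: 2-byte form → CE 9E.
U+2EA39: 4-byte form → F0 AE A8 B9.
U+5CDC: 3-byte form → E5 B3 9C.
U+41444: 4-byte form → F1 81 91 84.
U+040E: 2-byte form → D0 8E.
U+02BD: 2-byte form → CA BD.
U+00D5: 2-byte form → C3 95.
U+20BA: 3-byte form → E2 82 BA.
Concatenated (22 bytes): CE 9E F0 AE A8 B9 E5 B3 9C F1 81 91 84 D0 8E CA BD C3 95 E2 82 BA.

CE 9E F0 AE A8 B9 E5 B3 9C F1 81 91 84 D0 8E CA BD C3 95 E2 82 BA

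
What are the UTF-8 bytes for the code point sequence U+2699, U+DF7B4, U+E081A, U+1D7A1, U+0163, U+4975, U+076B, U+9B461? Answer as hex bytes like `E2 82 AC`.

E2 9A 99 F3 9F 9E B4 F3 A0 A0 9A F0 9D 9E A1 C5 A3 E4 A5 B5 DD AB F2 9B 91 A1

U+2699: 3-byte form → E2 9A 99.
U+DF7B4: 4-byte form → F3 9F 9E B4.
U+E081A: 4-byte form → F3 A0 A0 9A.
U+1D7A1: 4-byte form → F0 9D 9E A1.
U+0163: 2-byte form → C5 A3.
U+4975: 3-byte form → E4 A5 B5.
U+076B: 2-byte form → DD AB.
U+9B461: 4-byte form → F2 9B 91 A1.
Concatenated (26 bytes): E2 9A 99 F3 9F 9E B4 F3 A0 A0 9A F0 9D 9E A1 C5 A3 E4 A5 B5 DD AB F2 9B 91 A1.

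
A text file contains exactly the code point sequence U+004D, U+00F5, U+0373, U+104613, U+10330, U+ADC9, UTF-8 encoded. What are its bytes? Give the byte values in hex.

U+004D: 1-byte form → 4D.
U+00F5: 2-byte form → C3 B5.
U+0373: 2-byte form → CD B3.
U+104613: 4-byte form → F4 84 98 93.
U+10330: 4-byte form → F0 90 8C B0.
U+ADC9: 3-byte form → EA B7 89.
Concatenated (16 bytes): 4D C3 B5 CD B3 F4 84 98 93 F0 90 8C B0 EA B7 89.

4D C3 B5 CD B3 F4 84 98 93 F0 90 8C B0 EA B7 89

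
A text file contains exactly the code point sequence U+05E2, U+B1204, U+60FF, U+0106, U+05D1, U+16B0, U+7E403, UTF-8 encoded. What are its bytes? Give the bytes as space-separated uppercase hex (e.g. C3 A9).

U+05E2: 2-byte form → D7 A2.
U+B1204: 4-byte form → F2 B1 88 84.
U+60FF: 3-byte form → E6 83 BF.
U+0106: 2-byte form → C4 86.
U+05D1: 2-byte form → D7 91.
U+16B0: 3-byte form → E1 9A B0.
U+7E403: 4-byte form → F1 BE 90 83.
Concatenated (20 bytes): D7 A2 F2 B1 88 84 E6 83 BF C4 86 D7 91 E1 9A B0 F1 BE 90 83.

D7 A2 F2 B1 88 84 E6 83 BF C4 86 D7 91 E1 9A B0 F1 BE 90 83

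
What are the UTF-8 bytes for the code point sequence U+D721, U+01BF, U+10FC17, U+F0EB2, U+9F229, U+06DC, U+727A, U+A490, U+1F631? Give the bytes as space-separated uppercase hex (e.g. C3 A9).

ED 9C A1 C6 BF F4 8F B0 97 F3 B0 BA B2 F2 9F 88 A9 DB 9C E7 89 BA EA 92 90 F0 9F 98 B1

U+D721: 3-byte form → ED 9C A1.
U+01BF: 2-byte form → C6 BF.
U+10FC17: 4-byte form → F4 8F B0 97.
U+F0EB2: 4-byte form → F3 B0 BA B2.
U+9F229: 4-byte form → F2 9F 88 A9.
U+06DC: 2-byte form → DB 9C.
U+727A: 3-byte form → E7 89 BA.
U+A490: 3-byte form → EA 92 90.
U+1F631: 4-byte form → F0 9F 98 B1.
Concatenated (29 bytes): ED 9C A1 C6 BF F4 8F B0 97 F3 B0 BA B2 F2 9F 88 A9 DB 9C E7 89 BA EA 92 90 F0 9F 98 B1.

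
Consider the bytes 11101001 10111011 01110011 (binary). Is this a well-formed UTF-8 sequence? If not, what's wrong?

invalid (non-continuation byte where continuation expected)

Leading byte 0xE9 = 11101001 → 3-byte form.
Byte 3 is 0x73 = 01110011, which is not 10xxxxxx — expected a continuation byte.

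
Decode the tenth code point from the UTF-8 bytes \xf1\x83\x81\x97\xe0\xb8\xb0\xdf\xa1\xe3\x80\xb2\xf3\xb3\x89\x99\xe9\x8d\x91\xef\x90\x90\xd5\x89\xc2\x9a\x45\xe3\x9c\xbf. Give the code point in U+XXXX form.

U+0045

Offset 0: leading byte 0xF1 = 11110001 → 4-byte char #1 = F1 83 81 97.
Offset 4: leading byte 0xE0 = 11100000 → 3-byte char #2 = E0 B8 B0.
Offset 7: leading byte 0xDF = 11011111 → 2-byte char #3 = DF A1.
Offset 9: leading byte 0xE3 = 11100011 → 3-byte char #4 = E3 80 B2.
Offset 12: leading byte 0xF3 = 11110011 → 4-byte char #5 = F3 B3 89 99.
Offset 16: leading byte 0xE9 = 11101001 → 3-byte char #6 = E9 8D 91.
Offset 19: leading byte 0xEF = 11101111 → 3-byte char #7 = EF 90 90.
Offset 22: leading byte 0xD5 = 11010101 → 2-byte char #8 = D5 89.
Offset 24: leading byte 0xC2 = 11000010 → 2-byte char #9 = C2 9A.
Offset 26: leading byte 0x45 = 01000101 → 1-byte char #10 = 45.
Leading byte 0x45 = 01000101 matches 0xxxxxxx → 1-byte sequence.
Byte 1: 0x45 = 01000101, payload 1000101 (7 bits).
Concatenate: 1000101 = 0x45 (7 bits → U+0045).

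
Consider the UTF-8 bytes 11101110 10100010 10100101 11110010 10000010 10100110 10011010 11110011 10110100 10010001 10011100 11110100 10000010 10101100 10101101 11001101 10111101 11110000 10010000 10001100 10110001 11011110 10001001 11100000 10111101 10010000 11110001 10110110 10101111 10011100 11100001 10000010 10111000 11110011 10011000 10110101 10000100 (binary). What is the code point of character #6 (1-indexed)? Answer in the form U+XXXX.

Offset 0: leading byte 0xEE = 11101110 → 3-byte char #1 = EE A2 A5.
Offset 3: leading byte 0xF2 = 11110010 → 4-byte char #2 = F2 82 A6 9A.
Offset 7: leading byte 0xF3 = 11110011 → 4-byte char #3 = F3 B4 91 9C.
Offset 11: leading byte 0xF4 = 11110100 → 4-byte char #4 = F4 82 AC AD.
Offset 15: leading byte 0xCD = 11001101 → 2-byte char #5 = CD BD.
Offset 17: leading byte 0xF0 = 11110000 → 4-byte char #6 = F0 90 8C B1.
Leading byte 0xF0 = 11110000 matches 11110xxx → 4-byte sequence.
Byte 1: 0xF0 = 11110000, payload 000 (3 bits).
Byte 2: 0x90 = 10010000 (10xxxxxx ✓), payload 010000.
Byte 3: 0x8C = 10001100 (10xxxxxx ✓), payload 001100.
Byte 4: 0xB1 = 10110001 (10xxxxxx ✓), payload 110001.
Concatenate: 000010000001100110001 = 0x10331 (21 bits → U+10331).

U+10331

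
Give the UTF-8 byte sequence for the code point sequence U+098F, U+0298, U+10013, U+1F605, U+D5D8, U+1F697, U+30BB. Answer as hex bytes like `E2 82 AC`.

U+098F: 3-byte form → E0 A6 8F.
U+0298: 2-byte form → CA 98.
U+10013: 4-byte form → F0 90 80 93.
U+1F605: 4-byte form → F0 9F 98 85.
U+D5D8: 3-byte form → ED 97 98.
U+1F697: 4-byte form → F0 9F 9A 97.
U+30BB: 3-byte form → E3 82 BB.
Concatenated (23 bytes): E0 A6 8F CA 98 F0 90 80 93 F0 9F 98 85 ED 97 98 F0 9F 9A 97 E3 82 BB.

E0 A6 8F CA 98 F0 90 80 93 F0 9F 98 85 ED 97 98 F0 9F 9A 97 E3 82 BB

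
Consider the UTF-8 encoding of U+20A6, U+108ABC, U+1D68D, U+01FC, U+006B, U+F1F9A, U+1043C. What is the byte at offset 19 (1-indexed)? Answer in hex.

1-indexed offset 19 is 0-indexed offset 18.
U+20A6 → 3-byte form E2 82 A6 at offsets 0–2.
U+108ABC → 4-byte form F4 88 AA BC at offsets 3–6.
U+1D68D → 4-byte form F0 9D 9A 8D at offsets 7–10.
U+01FC → 2-byte form C7 BC at offsets 11–12.
U+006B → 1-byte form 6B at offsets 13–13.
U+F1F9A → 4-byte form F3 B1 BE 9A at offsets 14–17.
U+1043C → 4-byte form F0 90 90 BC at offsets 18–21.
Offset 18 falls in char 7's range; it's byte 1 of F0 90 90 BC = 0xF0.

0xF0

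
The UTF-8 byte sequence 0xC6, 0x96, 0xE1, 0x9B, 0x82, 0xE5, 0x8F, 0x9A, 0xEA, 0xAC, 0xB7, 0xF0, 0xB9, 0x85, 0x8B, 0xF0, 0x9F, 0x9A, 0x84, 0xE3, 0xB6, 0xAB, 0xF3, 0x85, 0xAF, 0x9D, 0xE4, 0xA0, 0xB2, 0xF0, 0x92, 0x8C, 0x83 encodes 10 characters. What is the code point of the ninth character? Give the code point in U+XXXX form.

U+4832

Offset 0: leading byte 0xC6 = 11000110 → 2-byte char #1 = C6 96.
Offset 2: leading byte 0xE1 = 11100001 → 3-byte char #2 = E1 9B 82.
Offset 5: leading byte 0xE5 = 11100101 → 3-byte char #3 = E5 8F 9A.
Offset 8: leading byte 0xEA = 11101010 → 3-byte char #4 = EA AC B7.
Offset 11: leading byte 0xF0 = 11110000 → 4-byte char #5 = F0 B9 85 8B.
Offset 15: leading byte 0xF0 = 11110000 → 4-byte char #6 = F0 9F 9A 84.
Offset 19: leading byte 0xE3 = 11100011 → 3-byte char #7 = E3 B6 AB.
Offset 22: leading byte 0xF3 = 11110011 → 4-byte char #8 = F3 85 AF 9D.
Offset 26: leading byte 0xE4 = 11100100 → 3-byte char #9 = E4 A0 B2.
Leading byte 0xE4 = 11100100 matches 1110xxxx → 3-byte sequence.
Byte 1: 0xE4 = 11100100, payload 0100 (4 bits).
Byte 2: 0xA0 = 10100000 (10xxxxxx ✓), payload 100000.
Byte 3: 0xB2 = 10110010 (10xxxxxx ✓), payload 110010.
Concatenate: 0100100000110010 = 0x4832 (16 bits → U+4832).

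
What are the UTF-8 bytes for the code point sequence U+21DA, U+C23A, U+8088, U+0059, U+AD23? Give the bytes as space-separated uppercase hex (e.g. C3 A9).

E2 87 9A EC 88 BA E8 82 88 59 EA B4 A3

U+21DA: 3-byte form → E2 87 9A.
U+C23A: 3-byte form → EC 88 BA.
U+8088: 3-byte form → E8 82 88.
U+0059: 1-byte form → 59.
U+AD23: 3-byte form → EA B4 A3.
Concatenated (13 bytes): E2 87 9A EC 88 BA E8 82 88 59 EA B4 A3.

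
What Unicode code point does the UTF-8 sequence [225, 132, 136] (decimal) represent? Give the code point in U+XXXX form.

Leading byte 0xE1 = 11100001 matches 1110xxxx → 3-byte sequence.
Byte 1: 0xE1 = 11100001, payload 0001 (4 bits).
Byte 2: 0x84 = 10000100 (10xxxxxx ✓), payload 000100.
Byte 3: 0x88 = 10001000 (10xxxxxx ✓), payload 001000.
Concatenate: 0001000100001000 = 0x1108 (16 bits → U+1108).

U+1108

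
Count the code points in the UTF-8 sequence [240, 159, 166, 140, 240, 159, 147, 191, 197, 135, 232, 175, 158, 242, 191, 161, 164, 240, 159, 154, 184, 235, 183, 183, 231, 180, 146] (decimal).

8

Byte at offset 0: 0xF0 = 11110000 → 4-byte char (#1). Advance 4.
Byte at offset 4: 0xF0 = 11110000 → 4-byte char (#2). Advance 4.
Byte at offset 8: 0xC5 = 11000101 → 2-byte char (#3). Advance 2.
Byte at offset 10: 0xE8 = 11101000 → 3-byte char (#4). Advance 3.
Byte at offset 13: 0xF2 = 11110010 → 4-byte char (#5). Advance 4.
Byte at offset 17: 0xF0 = 11110000 → 4-byte char (#6). Advance 4.
Byte at offset 21: 0xEB = 11101011 → 3-byte char (#7). Advance 3.
Byte at offset 24: 0xE7 = 11100111 → 3-byte char (#8). Advance 3.
Reached end at offset 27 after 8 code points.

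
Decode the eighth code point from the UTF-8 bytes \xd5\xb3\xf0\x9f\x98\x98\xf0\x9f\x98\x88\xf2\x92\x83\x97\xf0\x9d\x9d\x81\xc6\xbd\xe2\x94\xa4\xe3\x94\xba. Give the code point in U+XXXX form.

Offset 0: leading byte 0xD5 = 11010101 → 2-byte char #1 = D5 B3.
Offset 2: leading byte 0xF0 = 11110000 → 4-byte char #2 = F0 9F 98 98.
Offset 6: leading byte 0xF0 = 11110000 → 4-byte char #3 = F0 9F 98 88.
Offset 10: leading byte 0xF2 = 11110010 → 4-byte char #4 = F2 92 83 97.
Offset 14: leading byte 0xF0 = 11110000 → 4-byte char #5 = F0 9D 9D 81.
Offset 18: leading byte 0xC6 = 11000110 → 2-byte char #6 = C6 BD.
Offset 20: leading byte 0xE2 = 11100010 → 3-byte char #7 = E2 94 A4.
Offset 23: leading byte 0xE3 = 11100011 → 3-byte char #8 = E3 94 BA.
Leading byte 0xE3 = 11100011 matches 1110xxxx → 3-byte sequence.
Byte 1: 0xE3 = 11100011, payload 0011 (4 bits).
Byte 2: 0x94 = 10010100 (10xxxxxx ✓), payload 010100.
Byte 3: 0xBA = 10111010 (10xxxxxx ✓), payload 111010.
Concatenate: 0011010100111010 = 0x353A (16 bits → U+353A).

U+353A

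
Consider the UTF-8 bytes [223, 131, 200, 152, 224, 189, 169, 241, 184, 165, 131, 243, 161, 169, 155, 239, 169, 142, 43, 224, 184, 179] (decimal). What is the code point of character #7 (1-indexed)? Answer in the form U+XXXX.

Offset 0: leading byte 0xDF = 11011111 → 2-byte char #1 = DF 83.
Offset 2: leading byte 0xC8 = 11001000 → 2-byte char #2 = C8 98.
Offset 4: leading byte 0xE0 = 11100000 → 3-byte char #3 = E0 BD A9.
Offset 7: leading byte 0xF1 = 11110001 → 4-byte char #4 = F1 B8 A5 83.
Offset 11: leading byte 0xF3 = 11110011 → 4-byte char #5 = F3 A1 A9 9B.
Offset 15: leading byte 0xEF = 11101111 → 3-byte char #6 = EF A9 8E.
Offset 18: leading byte 0x2B = 00101011 → 1-byte char #7 = 2B.
Leading byte 0x2B = 00101011 matches 0xxxxxxx → 1-byte sequence.
Byte 1: 0x2B = 00101011, payload 0101011 (7 bits).
Concatenate: 0101011 = 0x2B (7 bits → U+002B).

U+002B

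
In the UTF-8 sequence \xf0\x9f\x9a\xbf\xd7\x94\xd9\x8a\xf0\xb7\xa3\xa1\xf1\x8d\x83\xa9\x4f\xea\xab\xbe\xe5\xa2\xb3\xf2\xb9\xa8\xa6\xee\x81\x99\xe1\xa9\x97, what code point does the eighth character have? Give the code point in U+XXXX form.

U+58B3

Offset 0: leading byte 0xF0 = 11110000 → 4-byte char #1 = F0 9F 9A BF.
Offset 4: leading byte 0xD7 = 11010111 → 2-byte char #2 = D7 94.
Offset 6: leading byte 0xD9 = 11011001 → 2-byte char #3 = D9 8A.
Offset 8: leading byte 0xF0 = 11110000 → 4-byte char #4 = F0 B7 A3 A1.
Offset 12: leading byte 0xF1 = 11110001 → 4-byte char #5 = F1 8D 83 A9.
Offset 16: leading byte 0x4F = 01001111 → 1-byte char #6 = 4F.
Offset 17: leading byte 0xEA = 11101010 → 3-byte char #7 = EA AB BE.
Offset 20: leading byte 0xE5 = 11100101 → 3-byte char #8 = E5 A2 B3.
Leading byte 0xE5 = 11100101 matches 1110xxxx → 3-byte sequence.
Byte 1: 0xE5 = 11100101, payload 0101 (4 bits).
Byte 2: 0xA2 = 10100010 (10xxxxxx ✓), payload 100010.
Byte 3: 0xB3 = 10110011 (10xxxxxx ✓), payload 110011.
Concatenate: 0101100010110011 = 0x58B3 (16 bits → U+58B3).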